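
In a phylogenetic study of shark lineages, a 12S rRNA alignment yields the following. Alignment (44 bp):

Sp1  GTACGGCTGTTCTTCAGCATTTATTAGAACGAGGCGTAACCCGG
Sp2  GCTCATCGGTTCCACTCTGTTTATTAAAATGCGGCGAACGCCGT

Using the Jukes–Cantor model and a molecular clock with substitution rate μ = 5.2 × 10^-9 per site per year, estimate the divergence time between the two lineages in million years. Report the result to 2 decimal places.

56.86

The sequences differ at 18 of 44 sites, so p = 18/44 ≈ 0.409091.
d = −(3/4) ln(1 − 4p/3) = −0.75 ln(1 − 0.545455) = −0.75 ln(0.454545)
  = −0.75 × (-0.788458) = 0.591344 substitutions/site.
Under a molecular clock d = 2μt, so t = d/(2μ) = 0.591344 / (2 × 5.2 × 10^-9) = 56.86 million years.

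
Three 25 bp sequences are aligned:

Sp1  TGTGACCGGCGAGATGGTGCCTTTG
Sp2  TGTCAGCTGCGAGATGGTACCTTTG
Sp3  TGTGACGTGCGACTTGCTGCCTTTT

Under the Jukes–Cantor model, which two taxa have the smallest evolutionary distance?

Sp1–Sp2: 4/25 differ, p = 0.160, d = 0.180.
Sp1–Sp3: 6/25 differ, p = 0.240, d = 0.289.
Sp2–Sp3: 8/25 differ, p = 0.320, d = 0.417.
The smallest distance is between Sp1 and Sp2.

Sp1 and Sp2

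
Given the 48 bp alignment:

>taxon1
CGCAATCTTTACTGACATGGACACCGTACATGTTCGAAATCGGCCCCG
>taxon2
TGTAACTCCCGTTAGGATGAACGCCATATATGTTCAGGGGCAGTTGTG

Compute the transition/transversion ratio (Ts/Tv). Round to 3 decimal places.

Transitions are A↔G and C↔T; transversions are all other mismatches.
Transitions: 23. Transversions: 3.
R = 23/3 = 7.666666… ≈ 7.667 (to 3 d.p.).

7.667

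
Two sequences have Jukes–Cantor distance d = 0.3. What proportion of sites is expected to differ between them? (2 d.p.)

p = (3/4)(1 − e^(−4d/3)) = 0.75 × (1 − e^(-0.4)) = 0.75 × (1 − 0.670320) = 0.247260.

0.25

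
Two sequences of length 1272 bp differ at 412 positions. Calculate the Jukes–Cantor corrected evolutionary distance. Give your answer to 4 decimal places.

p = 412/1272 ≈ 0.323899.
d = −(3/4) ln(1 − 4p/3) = −0.75 ln(1 − 0.431865) = −0.75 ln(0.568135)
  = −0.75 × (-0.565396) = 0.424047 substitutions/site.

0.4240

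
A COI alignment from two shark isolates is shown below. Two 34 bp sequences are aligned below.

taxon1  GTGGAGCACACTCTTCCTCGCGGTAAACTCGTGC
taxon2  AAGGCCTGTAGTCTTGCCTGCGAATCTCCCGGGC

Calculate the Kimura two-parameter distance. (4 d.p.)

Of 34 sites, 8 differences are transitions and 10 are transversions, so P = 8/34 ≈ 0.235294 and Q = 10/34 ≈ 0.294118.
Under the Kimura two-parameter model, d = −½ ln(1 − 2P − Q) − ¼ ln(1 − 2Q).
1 − 2P − Q = 0.235294, giving −½ ln(0.235294) = 0.723460.
1 − 2Q = 0.411764, giving −¼ ln(0.411764) = 0.221826.
d = 0.723460 + 0.221826 = 0.945286.

0.9453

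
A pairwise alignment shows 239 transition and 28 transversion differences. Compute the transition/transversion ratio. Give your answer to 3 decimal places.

8.536

R = 239/28 = 8.535714… ≈ 8.536 (to 3 d.p.).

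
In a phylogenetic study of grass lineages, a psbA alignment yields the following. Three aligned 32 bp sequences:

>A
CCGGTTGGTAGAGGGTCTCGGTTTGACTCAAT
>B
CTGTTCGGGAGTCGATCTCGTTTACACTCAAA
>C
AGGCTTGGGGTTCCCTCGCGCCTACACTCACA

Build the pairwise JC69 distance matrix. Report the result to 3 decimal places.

A–B: 11/32 sites differ → p = 0.34375, d = −0.75 ln(1 − 0.458333) = 0.459828 ≈ 0.460.
A–C: 17/32 sites differ → p = 0.53125, d = −0.75 ln(1 − 0.708333) = 0.924107 ≈ 0.924.
B–C: 12/32 sites differ → p = 0.375, d = −0.75 ln(1 − 0.5) = 0.519860 ≈ 0.520.

d(A,B) = 0.460, d(A,C) = 0.924, d(B,C) = 0.520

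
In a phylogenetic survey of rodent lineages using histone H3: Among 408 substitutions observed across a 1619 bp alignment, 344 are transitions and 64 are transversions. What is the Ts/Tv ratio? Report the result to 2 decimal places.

5.38

R = 344/64 = 5.375 ≈ 5.38 (to 2 d.p.).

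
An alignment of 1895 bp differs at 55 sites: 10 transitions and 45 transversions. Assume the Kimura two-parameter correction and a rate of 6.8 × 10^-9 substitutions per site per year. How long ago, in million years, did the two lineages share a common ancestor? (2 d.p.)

2.18

P = 10/1895 ≈ 0.005277 and Q = 45/1895 ≈ 0.023747.
Under the Kimura two-parameter model, d = −½ ln(1 − 2P − Q) − ¼ ln(1 − 2Q).
1 − 2P − Q = 0.965699, giving −½ ln(0.965699) = 0.017452.
1 − 2Q = 0.952506, giving −¼ ln(0.952506) = 0.012165.
d = 0.017452 + 0.012165 = 0.029617.
Under a molecular clock d = 2μt, so t = d/(2μ) = 0.029617 / (2 × 6.8 × 10^-9) = 2.18 million years.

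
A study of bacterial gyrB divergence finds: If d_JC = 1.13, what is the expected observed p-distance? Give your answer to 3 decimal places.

0.584

p = (3/4)(1 − e^(−4d/3)) = 0.75 × (1 − e^(-1.506667)) = 0.75 × (1 − 0.221647) = 0.583765.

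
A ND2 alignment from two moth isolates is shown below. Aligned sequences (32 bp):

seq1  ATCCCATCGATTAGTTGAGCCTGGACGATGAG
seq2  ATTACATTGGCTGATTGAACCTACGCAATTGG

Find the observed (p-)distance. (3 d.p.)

The sequences differ at 14 of 32 positions.
p = 14/32 = 0.4375 ≈ 0.438 (to 3 d.p.).

0.438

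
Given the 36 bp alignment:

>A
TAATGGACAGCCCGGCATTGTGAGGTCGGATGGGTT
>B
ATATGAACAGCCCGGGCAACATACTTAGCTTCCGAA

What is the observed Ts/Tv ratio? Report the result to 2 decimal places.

0.06

Transitions are A↔G and C↔T; transversions are all other mismatches.
Transitions: 1. Transversions: 18.
R = 1/18 = 0.055555… ≈ 0.06 (to 2 d.p.).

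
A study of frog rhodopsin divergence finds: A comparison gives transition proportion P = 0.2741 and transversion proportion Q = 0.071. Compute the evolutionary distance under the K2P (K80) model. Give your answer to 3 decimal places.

0.521

Under the Kimura two-parameter model, d = −½ ln(1 − 2P − Q) − ¼ ln(1 − 2Q).
1 − 2P − Q = 0.3808, giving −½ ln(0.3808) = 0.482740.
1 − 2Q = 0.858, giving −¼ ln(0.858) = 0.038288.
d = 0.482740 + 0.038288 = 0.521028.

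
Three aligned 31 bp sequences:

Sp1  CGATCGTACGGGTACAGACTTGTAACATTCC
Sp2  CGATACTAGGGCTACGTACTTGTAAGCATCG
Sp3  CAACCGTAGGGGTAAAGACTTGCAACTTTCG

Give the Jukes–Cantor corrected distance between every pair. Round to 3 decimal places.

d(Sp1,Sp2) = 0.422, d(Sp1,Sp3) = 0.269, d(Sp2,Sp3) = 0.544

Sp1–Sp2: 10/31 sites differ → p ≈ 0.322581, d = −0.75 ln(1 − 0.430108) = 0.421731 ≈ 0.422.
Sp1–Sp3: 7/31 sites differ → p ≈ 0.225806, d = −0.75 ln(1 − 0.301075) = 0.268659 ≈ 0.269.
Sp2–Sp3: 12/31 sites differ → p ≈ 0.387097, d = −0.75 ln(1 − 0.516129) = 0.544453 ≈ 0.544.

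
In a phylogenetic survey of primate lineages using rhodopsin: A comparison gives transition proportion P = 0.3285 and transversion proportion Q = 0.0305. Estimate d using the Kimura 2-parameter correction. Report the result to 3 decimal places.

0.597

Under the Kimura two-parameter model, d = −½ ln(1 − 2P − Q) − ¼ ln(1 − 2Q).
1 − 2P − Q = 0.3125, giving −½ ln(0.3125) = 0.581575.
1 − 2Q = 0.939, giving −¼ ln(0.939) = 0.015735.
d = 0.581575 + 0.015735 = 0.597310.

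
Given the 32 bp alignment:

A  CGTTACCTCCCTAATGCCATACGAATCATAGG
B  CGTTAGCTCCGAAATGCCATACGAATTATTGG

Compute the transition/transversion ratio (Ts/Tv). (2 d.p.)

Transitions are A↔G and C↔T; transversions are all other mismatches.
Transitions: 1. Transversions: 4.
R = 1/4 = 0.25.

0.25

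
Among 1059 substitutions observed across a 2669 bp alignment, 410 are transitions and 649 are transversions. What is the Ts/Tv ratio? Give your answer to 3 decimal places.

0.632

R = 410/649 = 0.631741… ≈ 0.632 (to 3 d.p.).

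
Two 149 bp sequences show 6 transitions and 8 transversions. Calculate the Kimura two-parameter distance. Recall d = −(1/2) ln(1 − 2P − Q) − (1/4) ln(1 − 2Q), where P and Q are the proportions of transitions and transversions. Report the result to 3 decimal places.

0.100

P = 6/149 ≈ 0.040268 and Q = 8/149 ≈ 0.053691.
Under the Kimura two-parameter model, d = −½ ln(1 − 2P − Q) − ¼ ln(1 − 2Q).
1 − 2P − Q = 0.865773, giving −½ ln(0.865773) = 0.072066.
1 − 2Q = 0.892618, giving −¼ ln(0.892618) = 0.028399.
d = 0.072066 + 0.028399 = 0.100465.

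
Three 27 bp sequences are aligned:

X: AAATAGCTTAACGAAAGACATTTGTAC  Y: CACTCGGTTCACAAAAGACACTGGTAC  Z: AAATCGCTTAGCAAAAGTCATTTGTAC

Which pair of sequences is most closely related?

X and Z

X–Y: 8/27 differ, p = 0.296, d = 0.377.
X–Z: 4/27 differ, p = 0.148, d = 0.165.
Y–Z: 8/27 differ, p = 0.296, d = 0.377.
The smallest distance is between X and Z.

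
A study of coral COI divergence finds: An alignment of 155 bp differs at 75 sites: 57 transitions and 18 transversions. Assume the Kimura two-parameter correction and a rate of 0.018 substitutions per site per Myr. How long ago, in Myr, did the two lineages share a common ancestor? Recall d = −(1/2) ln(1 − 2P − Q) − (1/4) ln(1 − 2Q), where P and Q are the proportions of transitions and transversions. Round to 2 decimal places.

P = 57/155 ≈ 0.367742 and Q = 18/155 ≈ 0.116129.
Under the Kimura two-parameter model, d = −½ ln(1 − 2P − Q) − ¼ ln(1 − 2Q).
1 − 2P − Q = 0.148387, giving −½ ln(0.148387) = 0.953966.
1 − 2Q = 0.767742, giving −¼ ln(0.767742) = 0.066075.
d = 0.953966 + 0.066075 = 1.020041.
Under a molecular clock d = 2μt, so t = d/(2μ) = 1.020041 / (2 × 0.018) = 28.33 Myr.

28.33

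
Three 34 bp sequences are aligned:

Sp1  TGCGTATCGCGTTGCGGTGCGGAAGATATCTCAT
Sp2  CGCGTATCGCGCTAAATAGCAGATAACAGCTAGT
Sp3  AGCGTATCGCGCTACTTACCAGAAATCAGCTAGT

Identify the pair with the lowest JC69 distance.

Sp2 and Sp3

Sp1–Sp2: 14/34 differ, p = 0.412, d = 0.597.
Sp1–Sp3: 14/34 differ, p = 0.412, d = 0.597.
Sp2–Sp3: 6/34 differ, p = 0.176, d = 0.201.
The smallest distance is between Sp2 and Sp3.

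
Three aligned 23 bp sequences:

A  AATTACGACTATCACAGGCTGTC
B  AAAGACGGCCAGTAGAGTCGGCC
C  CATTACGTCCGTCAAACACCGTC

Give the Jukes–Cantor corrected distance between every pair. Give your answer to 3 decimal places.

A–B: 10/23 sites differ → p ≈ 0.434783, d = −0.75 ln(1 − 0.579711) = 0.650110 ≈ 0.650.
A–C: 8/23 sites differ → p ≈ 0.347826, d = −0.75 ln(1 − 0.463768) = 0.467391 ≈ 0.467.
B–C: 12/23 sites differ → p ≈ 0.521739, d = −0.75 ln(1 − 0.695652) = 0.892188 ≈ 0.892.

d(A,B) = 0.650, d(A,C) = 0.467, d(B,C) = 0.892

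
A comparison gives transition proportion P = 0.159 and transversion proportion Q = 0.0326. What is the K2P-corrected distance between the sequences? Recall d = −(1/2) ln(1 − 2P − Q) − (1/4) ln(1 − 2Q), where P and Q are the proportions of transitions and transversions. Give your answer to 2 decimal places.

0.23

Under the Kimura two-parameter model, d = −½ ln(1 − 2P − Q) − ¼ ln(1 − 2Q).
1 − 2P − Q = 0.6494, giving −½ ln(0.6494) = 0.215853.
1 − 2Q = 0.9348, giving −¼ ln(0.9348) = 0.016856.
d = 0.215853 + 0.016856 = 0.232709.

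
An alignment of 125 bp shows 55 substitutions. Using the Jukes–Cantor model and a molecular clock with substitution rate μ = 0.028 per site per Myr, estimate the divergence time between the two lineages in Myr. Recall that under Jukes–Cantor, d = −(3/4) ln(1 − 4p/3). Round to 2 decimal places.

11.83

p = 55/125 = 0.44.
d = −(3/4) ln(1 − 4p/3) = −0.75 ln(1 − 0.586667) = −0.75 ln(0.413333)
  = −0.75 × (-0.883502) = 0.662627 substitutions/site.
Under a molecular clock d = 2μt, so t = d/(2μ) = 0.662627 / (2 × 0.028) = 11.83 Myr.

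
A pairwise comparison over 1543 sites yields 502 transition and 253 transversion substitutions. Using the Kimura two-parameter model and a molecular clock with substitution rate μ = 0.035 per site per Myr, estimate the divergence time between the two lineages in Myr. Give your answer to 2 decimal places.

P = 502/1543 ≈ 0.32534 and Q = 253/1543 ≈ 0.163966.
Under the Kimura two-parameter model, d = −½ ln(1 − 2P − Q) − ¼ ln(1 − 2Q).
1 − 2P − Q = 0.185354, giving −½ ln(0.185354) = 0.842744.
1 − 2Q = 0.672068, giving −¼ ln(0.672068) = 0.099349.
d = 0.842744 + 0.099349 = 0.942093.
Under a molecular clock d = 2μt, so t = d/(2μ) = 0.942093 / (2 × 0.035) = 13.46 Myr.

13.46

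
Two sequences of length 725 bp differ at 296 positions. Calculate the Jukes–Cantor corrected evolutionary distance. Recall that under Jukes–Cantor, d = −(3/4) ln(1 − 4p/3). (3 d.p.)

0.590

p = 296/725 ≈ 0.408276.
d = −(3/4) ln(1 − 4p/3) = −0.75 ln(1 − 0.544368) = −0.75 ln(0.455632)
  = −0.75 × (-0.786070) = 0.589553 substitutions/site.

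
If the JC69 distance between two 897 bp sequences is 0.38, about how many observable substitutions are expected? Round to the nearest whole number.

Invert JC69: p = (3/4)(1 − e^(−4d/3)) = 0.75 × (1 − e^(-0.506667)) = 0.75 × (1 − 0.602500) = 0.298125.
Expected differing sites = pL ≈ 0.298125 × 897 = 267.418125 ≈ 267.

267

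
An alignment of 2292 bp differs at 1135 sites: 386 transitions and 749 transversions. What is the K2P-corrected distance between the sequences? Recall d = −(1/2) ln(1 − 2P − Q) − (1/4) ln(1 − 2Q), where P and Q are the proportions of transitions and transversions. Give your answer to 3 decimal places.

P = 386/2292 ≈ 0.168412 and Q = 749/2292 ≈ 0.326789.
Under the Kimura two-parameter model, d = −½ ln(1 − 2P − Q) − ¼ ln(1 − 2Q).
1 − 2P − Q = 0.336387, giving −½ ln(0.336387) = 0.544746.
1 − 2Q = 0.346422, giving −¼ ln(0.346422) = 0.265024.
d = 0.544746 + 0.265024 = 0.809770.

0.810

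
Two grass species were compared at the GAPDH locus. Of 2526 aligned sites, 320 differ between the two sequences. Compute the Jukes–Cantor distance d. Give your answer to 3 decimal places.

0.139

p = 320/2526 ≈ 0.126683.
d = −(3/4) ln(1 − 4p/3) = −0.75 ln(1 − 0.168911) = −0.75 ln(0.831089)
  = −0.75 × (-0.185018) = 0.138764 substitutions/site.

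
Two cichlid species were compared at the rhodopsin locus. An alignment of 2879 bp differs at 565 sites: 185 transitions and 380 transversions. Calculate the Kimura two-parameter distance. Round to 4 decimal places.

P = 185/2879 ≈ 0.064258 and Q = 380/2879 ≈ 0.13199.
Under the Kimura two-parameter model, d = −½ ln(1 − 2P − Q) − ¼ ln(1 − 2Q).
1 − 2P − Q = 0.739494, giving −½ ln(0.739494) = 0.150895.
1 − 2Q = 0.73602, giving −¼ ln(0.73602) = 0.076624.
d = 0.150895 + 0.076624 = 0.227519.

0.2275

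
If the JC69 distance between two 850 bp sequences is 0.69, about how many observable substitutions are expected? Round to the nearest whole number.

Invert JC69: p = (3/4)(1 − e^(−4d/3)) = 0.75 × (1 − e^(-0.92)) = 0.75 × (1 − 0.398519) = 0.451111.
Expected differing sites = pL ≈ 0.451111 × 850 = 383.44435 ≈ 383.

383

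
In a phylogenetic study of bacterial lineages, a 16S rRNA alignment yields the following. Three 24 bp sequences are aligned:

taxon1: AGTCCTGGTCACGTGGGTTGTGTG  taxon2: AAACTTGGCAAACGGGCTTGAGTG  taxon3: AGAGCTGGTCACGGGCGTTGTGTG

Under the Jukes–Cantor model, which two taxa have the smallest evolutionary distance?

taxon1–taxon2: 10/24 differ, p = 0.417, d = 0.608.
taxon1–taxon3: 4/24 differ, p = 0.167, d = 0.188.
taxon2–taxon3: 10/24 differ, p = 0.417, d = 0.608.
The smallest distance is between taxon1 and taxon3.

taxon1 and taxon3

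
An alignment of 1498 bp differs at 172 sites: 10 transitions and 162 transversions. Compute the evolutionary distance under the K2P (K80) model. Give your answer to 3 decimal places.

0.126

P = 10/1498 ≈ 0.006676 and Q = 162/1498 ≈ 0.108144.
Under the Kimura two-parameter model, d = −½ ln(1 − 2P − Q) − ¼ ln(1 − 2Q).
1 − 2P − Q = 0.878504, giving −½ ln(0.878504) = 0.064767.
1 − 2Q = 0.783712, giving −¼ ln(0.783712) = 0.060928.
d = 0.064767 + 0.060928 = 0.125695.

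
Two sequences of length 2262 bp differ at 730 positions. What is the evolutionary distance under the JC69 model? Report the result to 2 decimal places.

0.42

p = 730/2262 ≈ 0.322723.
d = −(3/4) ln(1 − 4p/3) = −0.75 ln(1 − 0.430297) = −0.75 ln(0.569703)
  = −0.75 × (-0.562640) = 0.421980 substitutions/site.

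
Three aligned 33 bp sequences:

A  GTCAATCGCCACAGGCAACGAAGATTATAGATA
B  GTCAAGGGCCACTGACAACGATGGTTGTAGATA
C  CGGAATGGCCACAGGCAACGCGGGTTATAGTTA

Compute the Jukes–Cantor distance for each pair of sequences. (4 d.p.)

A–B: 7/33 sites differ → p ≈ 0.212121, d = −0.75 ln(1 − 0.282828) = 0.249330 ≈ 0.2493.
A–C: 8/33 sites differ → p ≈ 0.242424, d = −0.75 ln(1 − 0.323232) = 0.292820 ≈ 0.2928.
B–C: 10/33 sites differ → p ≈ 0.30303, d = −0.75 ln(1 − 0.40404) = 0.388186 ≈ 0.3882.

d(A,B) = 0.2493, d(A,C) = 0.2928, d(B,C) = 0.3882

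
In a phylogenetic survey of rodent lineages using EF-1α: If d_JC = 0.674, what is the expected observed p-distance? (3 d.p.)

p = (3/4)(1 − e^(−4d/3)) = 0.75 × (1 − e^(-0.898667)) = 0.75 × (1 − 0.407112) = 0.444666.

0.445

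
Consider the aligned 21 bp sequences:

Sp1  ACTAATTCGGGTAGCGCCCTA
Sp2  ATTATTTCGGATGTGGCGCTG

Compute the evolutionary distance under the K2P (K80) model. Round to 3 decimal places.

Of 21 sites, 4 differences are transitions and 4 are transversions, so P = 4/21 ≈ 0.190476 and Q = 4/21 ≈ 0.190476.
Under the Kimura two-parameter model, d = −½ ln(1 − 2P − Q) − ¼ ln(1 − 2Q).
1 − 2P − Q = 0.428572, giving −½ ln(0.428572) = 0.423648.
1 − 2Q = 0.619048, giving −¼ ln(0.619048) = 0.119893.
d = 0.423648 + 0.119893 = 0.543541.

0.544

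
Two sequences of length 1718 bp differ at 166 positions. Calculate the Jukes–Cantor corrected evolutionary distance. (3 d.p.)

0.103

p = 166/1718 ≈ 0.096624.
d = −(3/4) ln(1 − 4p/3) = −0.75 ln(1 − 0.128832) = −0.75 ln(0.871168)
  = −0.75 × (-0.137920) = 0.103440 substitutions/site.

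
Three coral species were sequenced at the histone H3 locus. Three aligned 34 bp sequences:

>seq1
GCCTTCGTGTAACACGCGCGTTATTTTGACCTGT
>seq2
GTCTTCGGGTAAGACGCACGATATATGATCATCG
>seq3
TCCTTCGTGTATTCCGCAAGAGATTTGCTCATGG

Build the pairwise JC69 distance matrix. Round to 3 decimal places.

d(seq1,seq2) = 0.477, d(seq1,seq3) = 0.535, d(seq2,seq3) = 0.423

seq1–seq2: 12/34 sites differ → p ≈ 0.352941, d = −0.75 ln(1 − 0.470588) = 0.476991 ≈ 0.477.
seq1–seq3: 13/34 sites differ → p ≈ 0.382353, d = −0.75 ln(1 − 0.509804) = 0.534712 ≈ 0.535.
seq2–seq3: 11/34 sites differ → p ≈ 0.323529, d = −0.75 ln(1 − 0.431372) = 0.423397 ≈ 0.423.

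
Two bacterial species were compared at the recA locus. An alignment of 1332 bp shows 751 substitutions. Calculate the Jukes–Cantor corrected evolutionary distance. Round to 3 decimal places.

1.045

p = 751/1332 ≈ 0.563814.
d = −(3/4) ln(1 − 4p/3) = −0.75 ln(1 − 0.751752) = −0.75 ln(0.248248)
  = −0.75 × (-1.393327) = 1.044995 substitutions/site.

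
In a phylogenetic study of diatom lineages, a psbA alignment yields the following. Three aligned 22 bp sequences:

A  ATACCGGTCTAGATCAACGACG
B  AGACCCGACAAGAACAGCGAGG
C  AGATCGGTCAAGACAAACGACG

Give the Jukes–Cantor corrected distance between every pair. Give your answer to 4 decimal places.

A–B: 7/22 sites differ → p ≈ 0.318182, d = −0.75 ln(1 − 0.424243) = 0.414052 ≈ 0.4141.
A–C: 5/22 sites differ → p ≈ 0.227273, d = −0.75 ln(1 − 0.303031) = 0.270761 ≈ 0.2708.
B–C: 7/22 sites differ → p ≈ 0.318182, d = −0.75 ln(1 − 0.424243) = 0.414052 ≈ 0.4141.

d(A,B) = 0.4141, d(A,C) = 0.2708, d(B,C) = 0.4141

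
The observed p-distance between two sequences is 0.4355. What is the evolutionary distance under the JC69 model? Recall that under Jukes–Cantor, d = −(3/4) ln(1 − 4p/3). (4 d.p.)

0.6518

d = −(3/4) ln(1 − 4p/3) = −0.75 ln(1 − 0.580667) = −0.75 ln(0.419333)
  = −0.75 × (-0.869090) = 0.651818 substitutions/site.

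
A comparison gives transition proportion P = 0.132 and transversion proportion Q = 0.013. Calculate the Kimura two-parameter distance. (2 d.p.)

Under the Kimura two-parameter model, d = −½ ln(1 − 2P − Q) − ¼ ln(1 − 2Q).
1 − 2P − Q = 0.723, giving −½ ln(0.723) = 0.162173.
1 − 2Q = 0.974, giving −¼ ln(0.974) = 0.006586.
d = 0.162173 + 0.006586 = 0.168759.

0.17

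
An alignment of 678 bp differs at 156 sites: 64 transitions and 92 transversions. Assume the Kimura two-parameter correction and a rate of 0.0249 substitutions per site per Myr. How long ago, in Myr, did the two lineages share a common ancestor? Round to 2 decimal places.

5.53

P = 64/678 ≈ 0.094395 and Q = 92/678 ≈ 0.135693.
Under the Kimura two-parameter model, d = −½ ln(1 − 2P − Q) − ¼ ln(1 − 2Q).
1 − 2P − Q = 0.675517, giving −½ ln(0.675517) = 0.196138.
1 − 2Q = 0.728614, giving −¼ ln(0.728614) = 0.079153.
d = 0.196138 + 0.079153 = 0.275291.
Under a molecular clock d = 2μt, so t = d/(2μ) = 0.275291 / (2 × 0.0249) = 5.53 Myr.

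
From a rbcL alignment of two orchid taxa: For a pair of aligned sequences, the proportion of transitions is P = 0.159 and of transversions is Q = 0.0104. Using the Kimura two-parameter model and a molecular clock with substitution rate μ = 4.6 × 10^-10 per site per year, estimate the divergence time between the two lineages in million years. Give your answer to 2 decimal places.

Under the Kimura two-parameter model, d = −½ ln(1 − 2P − Q) − ¼ ln(1 − 2Q).
1 − 2P − Q = 0.6716, giving −½ ln(0.6716) = 0.199046.
1 − 2Q = 0.9792, giving −¼ ln(0.9792) = 0.005255.
d = 0.199046 + 0.005255 = 0.204301.
Under a molecular clock d = 2μt, so t = d/(2μ) = 0.204301 / (2 × 4.6 × 10^-10) = 222.07 million years.

222.07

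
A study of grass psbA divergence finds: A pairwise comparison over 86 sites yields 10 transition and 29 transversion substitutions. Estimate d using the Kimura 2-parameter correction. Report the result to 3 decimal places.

0.702

P = 10/86 ≈ 0.116279 and Q = 29/86 ≈ 0.337209.
Under the Kimura two-parameter model, d = −½ ln(1 − 2P − Q) − ¼ ln(1 − 2Q).
1 − 2P − Q = 0.430233, giving −½ ln(0.430233) = 0.421714.
1 − 2Q = 0.325582, giving −¼ ln(0.325582) = 0.280535.
d = 0.421714 + 0.280535 = 0.702249.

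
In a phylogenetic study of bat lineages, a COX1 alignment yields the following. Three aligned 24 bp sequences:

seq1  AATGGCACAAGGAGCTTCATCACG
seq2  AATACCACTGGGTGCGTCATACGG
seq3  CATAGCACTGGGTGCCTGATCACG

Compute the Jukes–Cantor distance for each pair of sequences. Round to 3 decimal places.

d(seq1,seq2) = 0.520, d(seq1,seq3) = 0.369, d(seq2,seq3) = 0.369

seq1–seq2: 9/24 sites differ → p = 0.375, d = −0.75 ln(1 − 0.5) = 0.519860 ≈ 0.520.
seq1–seq3: 7/24 sites differ → p ≈ 0.291667, d = −0.75 ln(1 − 0.388889) = 0.369358 ≈ 0.369.
seq2–seq3: 7/24 sites differ → p ≈ 0.291667, d = −0.75 ln(1 − 0.388889) = 0.369358 ≈ 0.369.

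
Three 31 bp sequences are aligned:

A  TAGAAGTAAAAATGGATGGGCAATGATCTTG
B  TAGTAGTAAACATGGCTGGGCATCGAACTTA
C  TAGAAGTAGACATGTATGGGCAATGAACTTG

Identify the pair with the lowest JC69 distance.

A–B: 7/31 differ, p = 0.226, d = 0.269.
A–C: 4/31 differ, p = 0.129, d = 0.142.
B–C: 7/31 differ, p = 0.226, d = 0.269.
The smallest distance is between A and C.

A and C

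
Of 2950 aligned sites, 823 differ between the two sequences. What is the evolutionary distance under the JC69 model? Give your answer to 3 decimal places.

0.349

p = 823/2950 ≈ 0.278983.
d = −(3/4) ln(1 − 4p/3) = −0.75 ln(1 − 0.371977) = −0.75 ln(0.628023)
  = −0.75 × (-0.465178) = 0.348884 substitutions/site.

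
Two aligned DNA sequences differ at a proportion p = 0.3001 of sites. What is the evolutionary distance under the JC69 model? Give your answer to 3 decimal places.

0.383

d = −(3/4) ln(1 − 4p/3) = −0.75 ln(1 − 0.400133) = −0.75 ln(0.599867)
  = −0.75 × (-0.511047) = 0.383285 substitutions/site.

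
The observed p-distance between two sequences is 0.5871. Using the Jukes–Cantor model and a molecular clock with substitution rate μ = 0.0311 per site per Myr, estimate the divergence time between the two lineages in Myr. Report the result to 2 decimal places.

18.41

d = −(3/4) ln(1 − 4p/3) = −0.75 ln(1 − 0.7828) = −0.75 ln(0.2172)
  = −0.75 × (-1.526937) = 1.145203 substitutions/site.
Under a molecular clock d = 2μt, so t = d/(2μ) = 1.145203 / (2 × 0.0311) = 18.41 Myr.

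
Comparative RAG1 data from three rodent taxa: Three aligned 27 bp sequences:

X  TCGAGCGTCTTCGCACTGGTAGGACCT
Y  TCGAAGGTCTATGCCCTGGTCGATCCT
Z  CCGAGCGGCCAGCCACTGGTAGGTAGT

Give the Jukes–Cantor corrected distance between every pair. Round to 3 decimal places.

d(X,Y) = 0.377, d(X,Z) = 0.441, d(Y,Z) = 0.673

X–Y: 8/27 sites differ → p ≈ 0.296296, d = −0.75 ln(1 − 0.395061) = 0.376971 ≈ 0.377.
X–Z: 9/27 sites differ → p ≈ 0.333333, d = −0.75 ln(1 − 0.444444) = 0.440839 ≈ 0.441.
Y–Z: 12/27 sites differ → p ≈ 0.444444, d = −0.75 ln(1 − 0.592592) = 0.673455 ≈ 0.673.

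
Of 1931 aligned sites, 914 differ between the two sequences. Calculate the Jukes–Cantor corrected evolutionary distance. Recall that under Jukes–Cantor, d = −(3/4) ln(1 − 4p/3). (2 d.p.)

0.75

p = 914/1931 ≈ 0.47333.
d = −(3/4) ln(1 − 4p/3) = −0.75 ln(1 − 0.631107) = −0.75 ln(0.368893)
  = −0.75 × (-0.997249) = 0.747937 substitutions/site.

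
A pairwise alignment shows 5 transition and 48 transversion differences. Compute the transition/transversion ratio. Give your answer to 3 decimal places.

R = 5/48 = 0.104166… ≈ 0.104 (to 3 d.p.).

0.104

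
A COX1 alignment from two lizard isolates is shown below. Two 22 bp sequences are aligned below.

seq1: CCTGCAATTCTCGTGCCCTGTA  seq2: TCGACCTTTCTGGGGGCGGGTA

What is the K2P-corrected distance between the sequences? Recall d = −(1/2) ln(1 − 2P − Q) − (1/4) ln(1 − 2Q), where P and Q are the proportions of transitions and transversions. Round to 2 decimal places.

Of 22 sites, 2 differences are transitions and 8 are transversions, so P = 2/22 ≈ 0.090909 and Q = 8/22 ≈ 0.363636.
Under the Kimura two-parameter model, d = −½ ln(1 − 2P − Q) − ¼ ln(1 − 2Q).
1 − 2P − Q = 0.454546, giving −½ ln(0.454546) = 0.394228.
1 − 2Q = 0.272728, giving −¼ ln(0.272728) = 0.324820.
d = 0.394228 + 0.324820 = 0.719048.

0.72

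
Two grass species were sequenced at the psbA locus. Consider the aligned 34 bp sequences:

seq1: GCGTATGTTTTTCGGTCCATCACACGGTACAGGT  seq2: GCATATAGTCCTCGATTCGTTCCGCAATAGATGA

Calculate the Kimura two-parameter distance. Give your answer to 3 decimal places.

0.877

Of 34 sites, 11 differences are transitions and 5 are transversions, so P = 11/34 ≈ 0.323529 and Q = 5/34 ≈ 0.147059.
Under the Kimura two-parameter model, d = −½ ln(1 − 2P − Q) − ¼ ln(1 − 2Q).
1 − 2P − Q = 0.205883, giving −½ ln(0.205883) = 0.790224.
1 − 2Q = 0.705882, giving −¼ ln(0.705882) = 0.087077.
d = 0.790224 + 0.087077 = 0.877301.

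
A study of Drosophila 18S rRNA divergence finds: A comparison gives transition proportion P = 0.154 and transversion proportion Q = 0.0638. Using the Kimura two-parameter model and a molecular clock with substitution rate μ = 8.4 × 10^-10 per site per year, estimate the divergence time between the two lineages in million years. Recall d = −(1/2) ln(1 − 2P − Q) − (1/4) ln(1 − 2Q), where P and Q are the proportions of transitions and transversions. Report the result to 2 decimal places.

158.68

Under the Kimura two-parameter model, d = −½ ln(1 − 2P − Q) − ¼ ln(1 − 2Q).
1 − 2P − Q = 0.6282, giving −½ ln(0.6282) = 0.232448.
1 − 2Q = 0.8724, giving −¼ ln(0.8724) = 0.034127.
d = 0.232448 + 0.034127 = 0.266575.
Under a molecular clock d = 2μt, so t = d/(2μ) = 0.266575 / (2 × 8.4 × 10^-10) = 158.68 million years.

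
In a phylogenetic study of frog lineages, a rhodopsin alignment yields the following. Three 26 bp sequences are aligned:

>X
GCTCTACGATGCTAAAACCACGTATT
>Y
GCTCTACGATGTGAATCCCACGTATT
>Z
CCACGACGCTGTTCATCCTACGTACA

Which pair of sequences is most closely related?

X–Y: 4/26 differ, p = 0.154, d = 0.172.
X–Z: 11/26 differ, p = 0.423, d = 0.623.
Y–Z: 9/26 differ, p = 0.346, d = 0.464.
The smallest distance is between X and Y.

X and Y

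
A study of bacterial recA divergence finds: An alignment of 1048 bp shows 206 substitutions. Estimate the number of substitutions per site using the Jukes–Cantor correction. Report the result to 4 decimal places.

0.2279

p = 206/1048 ≈ 0.196565.
d = −(3/4) ln(1 − 4p/3) = −0.75 ln(1 − 0.262087) = −0.75 ln(0.737913)
  = −0.75 × (-0.303929) = 0.227947 substitutions/site.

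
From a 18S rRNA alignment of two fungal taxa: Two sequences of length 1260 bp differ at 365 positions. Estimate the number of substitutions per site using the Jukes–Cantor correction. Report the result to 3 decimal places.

0.366

p = 365/1260 ≈ 0.289683.
d = −(3/4) ln(1 − 4p/3) = −0.75 ln(1 − 0.386244) = −0.75 ln(0.613756)
  = −0.75 × (-0.488158) = 0.366119 substitutions/site.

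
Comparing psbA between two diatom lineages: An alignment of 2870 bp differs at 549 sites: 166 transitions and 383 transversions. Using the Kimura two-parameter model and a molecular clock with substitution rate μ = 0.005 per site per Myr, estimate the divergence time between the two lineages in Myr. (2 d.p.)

P = 166/2870 ≈ 0.05784 and Q = 383/2870 ≈ 0.133449.
Under the Kimura two-parameter model, d = −½ ln(1 − 2P − Q) − ¼ ln(1 − 2Q).
1 − 2P − Q = 0.750871, giving −½ ln(0.750871) = 0.143261.
1 − 2Q = 0.733102, giving −¼ ln(0.733102) = 0.077618.
d = 0.143261 + 0.077618 = 0.220879.
Under a molecular clock d = 2μt, so t = d/(2μ) = 0.220879 / (2 × 0.005) = 22.09 Myr.

22.09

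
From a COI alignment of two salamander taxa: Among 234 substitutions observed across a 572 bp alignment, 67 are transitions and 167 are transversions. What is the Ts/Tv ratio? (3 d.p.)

R = 67/167 = 0.401197… ≈ 0.401 (to 3 d.p.).

0.401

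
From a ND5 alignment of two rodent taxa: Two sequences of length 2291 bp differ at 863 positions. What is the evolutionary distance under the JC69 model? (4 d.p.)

p = 863/2291 ≈ 0.376691.
d = −(3/4) ln(1 − 4p/3) = −0.75 ln(1 − 0.502255) = −0.75 ln(0.497745)
  = −0.75 × (-0.697667) = 0.523250 substitutions/site.

0.5233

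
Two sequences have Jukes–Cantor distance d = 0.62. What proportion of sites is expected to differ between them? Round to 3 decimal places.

p = (3/4)(1 − e^(−4d/3)) = 0.75 × (1 − e^(-0.826667)) = 0.75 × (1 − 0.437505) = 0.421871.

0.422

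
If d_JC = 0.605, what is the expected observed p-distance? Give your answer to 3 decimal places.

p = (3/4)(1 − e^(−4d/3)) = 0.75 × (1 − e^(-0.806667)) = 0.75 × (1 − 0.446343) = 0.415243.

0.415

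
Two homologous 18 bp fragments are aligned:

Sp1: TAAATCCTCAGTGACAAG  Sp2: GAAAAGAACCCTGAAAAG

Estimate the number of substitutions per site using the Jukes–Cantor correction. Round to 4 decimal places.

The sequences differ at 8 of 18 sites (1, 5, 6, 7, 8, 10, 11, 15), so p = 8/18 ≈ 0.444444.
d = −(3/4) ln(1 − 4p/3) = −0.75 ln(1 − 0.592592) = −0.75 ln(0.407408)
  = −0.75 × (-0.897940) = 0.673455 substitutions/site.

0.6735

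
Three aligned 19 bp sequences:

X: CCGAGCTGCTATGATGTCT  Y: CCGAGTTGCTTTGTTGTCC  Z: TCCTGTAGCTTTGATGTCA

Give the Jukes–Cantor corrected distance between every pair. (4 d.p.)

X–Y: 4/19 sites differ → p ≈ 0.210526, d = −0.75 ln(1 − 0.280701) = 0.247109 ≈ 0.2471.
X–Z: 7/19 sites differ → p ≈ 0.368421, d = −0.75 ln(1 − 0.491228) = 0.506816 ≈ 0.5068.
Y–Z: 6/19 sites differ → p ≈ 0.315789, d = −0.75 ln(1 − 0.421052) = 0.409907 ≈ 0.4099.

d(X,Y) = 0.2471, d(X,Z) = 0.5068, d(Y,Z) = 0.4099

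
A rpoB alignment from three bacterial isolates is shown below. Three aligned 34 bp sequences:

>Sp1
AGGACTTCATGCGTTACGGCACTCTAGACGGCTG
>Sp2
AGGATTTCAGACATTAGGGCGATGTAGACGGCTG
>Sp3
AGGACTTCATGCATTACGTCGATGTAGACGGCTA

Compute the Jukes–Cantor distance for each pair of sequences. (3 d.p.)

d(Sp1,Sp2) = 0.282, d(Sp1,Sp3) = 0.201, d(Sp2,Sp3) = 0.201

Sp1–Sp2: 8/34 sites differ → p ≈ 0.235294, d = −0.75 ln(1 − 0.313725) = 0.282358 ≈ 0.282.
Sp1–Sp3: 6/34 sites differ → p ≈ 0.176471, d = −0.75 ln(1 − 0.235295) = 0.201199 ≈ 0.201.
Sp2–Sp3: 6/34 sites differ → p ≈ 0.176471, d = −0.75 ln(1 − 0.235295) = 0.201199 ≈ 0.201.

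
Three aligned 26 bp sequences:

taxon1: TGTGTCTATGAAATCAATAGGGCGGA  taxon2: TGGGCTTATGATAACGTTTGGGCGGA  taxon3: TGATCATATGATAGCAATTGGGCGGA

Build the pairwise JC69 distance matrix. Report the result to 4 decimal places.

taxon1–taxon2: 8/26 sites differ → p ≈ 0.307692, d = −0.75 ln(1 − 0.410256) = 0.396050 ≈ 0.3961.
taxon1–taxon3: 7/26 sites differ → p ≈ 0.269231, d = −0.75 ln(1 − 0.358975) = 0.333515 ≈ 0.3335.
taxon2–taxon3: 6/26 sites differ → p ≈ 0.230769, d = −0.75 ln(1 − 0.307692) = 0.275793 ≈ 0.2758.

d(taxon1,taxon2) = 0.3961, d(taxon1,taxon3) = 0.3335, d(taxon2,taxon3) = 0.2758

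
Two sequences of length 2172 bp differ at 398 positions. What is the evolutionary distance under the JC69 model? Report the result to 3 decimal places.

p = 398/2172 ≈ 0.183241.
d = −(3/4) ln(1 − 4p/3) = −0.75 ln(1 − 0.244321) = −0.75 ln(0.755679)
  = −0.75 × (-0.280139) = 0.210104 substitutions/site.

0.210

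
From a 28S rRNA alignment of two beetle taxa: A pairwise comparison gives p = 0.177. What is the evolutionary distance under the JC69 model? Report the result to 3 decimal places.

0.202

d = −(3/4) ln(1 − 4p/3) = −0.75 ln(1 − 0.236) = −0.75 ln(0.764)
  = −0.75 × (-0.269187) = 0.201890 substitutions/site.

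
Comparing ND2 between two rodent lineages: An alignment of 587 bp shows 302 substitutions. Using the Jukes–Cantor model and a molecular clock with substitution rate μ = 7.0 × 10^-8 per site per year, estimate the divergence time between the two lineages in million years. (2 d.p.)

p = 302/587 ≈ 0.51448.
d = −(3/4) ln(1 − 4p/3) = −0.75 ln(1 − 0.685973) = −0.75 ln(0.314027)
  = −0.75 × (-1.158276) = 0.868707 substitutions/site.
Under a molecular clock d = 2μt, so t = d/(2μ) = 0.868707 / (2 × 7.0 × 10^-8) = 6.21 million years.

6.21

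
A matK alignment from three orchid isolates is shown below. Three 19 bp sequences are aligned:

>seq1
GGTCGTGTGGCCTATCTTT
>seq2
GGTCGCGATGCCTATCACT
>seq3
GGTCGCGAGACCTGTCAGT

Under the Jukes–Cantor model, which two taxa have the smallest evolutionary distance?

seq2 and seq3

seq1–seq2: 5/19 differ, p = 0.263, d = 0.324.
seq1–seq3: 6/19 differ, p = 0.316, d = 0.410.
seq2–seq3: 4/19 differ, p = 0.211, d = 0.247.
The smallest distance is between seq2 and seq3.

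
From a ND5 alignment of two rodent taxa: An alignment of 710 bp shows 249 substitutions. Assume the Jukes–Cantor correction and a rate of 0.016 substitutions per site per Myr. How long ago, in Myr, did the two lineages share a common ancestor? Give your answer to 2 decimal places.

14.77

p = 249/710 ≈ 0.350704.
d = −(3/4) ln(1 − 4p/3) = −0.75 ln(1 − 0.467605) = −0.75 ln(0.532395)
  = −0.75 × (-0.630370) = 0.472778 substitutions/site.
Under a molecular clock d = 2μt, so t = d/(2μ) = 0.472778 / (2 × 0.016) = 14.77 Myr.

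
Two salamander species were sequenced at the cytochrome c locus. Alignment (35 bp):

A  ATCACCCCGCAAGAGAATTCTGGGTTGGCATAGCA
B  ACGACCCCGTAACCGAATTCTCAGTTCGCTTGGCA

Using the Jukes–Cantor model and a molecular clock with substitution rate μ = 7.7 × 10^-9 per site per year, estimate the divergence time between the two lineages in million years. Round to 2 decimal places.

23.36

The sequences differ at 10 of 35 sites (2, 3, 10, 13, 14, 22, 23, 27, 30, 32), so p = 10/35 ≈ 0.285714.
d = −(3/4) ln(1 − 4p/3) = −0.75 ln(1 − 0.380952) = −0.75 ln(0.619048)
  = −0.75 × (-0.479572) = 0.359679 substitutions/site.
Under a molecular clock d = 2μt, so t = d/(2μ) = 0.359679 / (2 × 7.7 × 10^-9) = 23.36 million years.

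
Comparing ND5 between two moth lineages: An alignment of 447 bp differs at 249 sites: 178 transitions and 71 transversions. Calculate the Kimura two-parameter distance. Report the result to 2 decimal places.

1.65

P = 178/447 ≈ 0.39821 and Q = 71/447 ≈ 0.158837.
Under the Kimura two-parameter model, d = −½ ln(1 − 2P − Q) − ¼ ln(1 − 2Q).
1 − 2P − Q = 0.044743, giving −½ ln(0.044743) = 1.553410.
1 − 2Q = 0.682326, giving −¼ ln(0.682326) = 0.095562.
d = 1.553410 + 0.095562 = 1.648972.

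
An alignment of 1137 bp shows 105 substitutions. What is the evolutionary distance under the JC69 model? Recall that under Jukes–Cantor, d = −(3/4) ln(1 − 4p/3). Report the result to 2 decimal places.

0.10

p = 105/1137 ≈ 0.092348.
d = −(3/4) ln(1 − 4p/3) = −0.75 ln(1 − 0.123131) = −0.75 ln(0.876869)
  = −0.75 × (-0.131398) = 0.098549 substitutions/site.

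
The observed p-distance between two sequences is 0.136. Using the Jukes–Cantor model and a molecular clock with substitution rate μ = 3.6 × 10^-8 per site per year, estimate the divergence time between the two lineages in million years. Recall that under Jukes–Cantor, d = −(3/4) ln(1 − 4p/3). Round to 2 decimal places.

d = −(3/4) ln(1 − 4p/3) = −0.75 ln(1 − 0.181333) = −0.75 ln(0.818667)
  = −0.75 × (-0.200078) = 0.150059 substitutions/site.
Under a molecular clock d = 2μt, so t = d/(2μ) = 0.150059 / (2 × 3.6 × 10^-8) = 2.08 million years.

2.08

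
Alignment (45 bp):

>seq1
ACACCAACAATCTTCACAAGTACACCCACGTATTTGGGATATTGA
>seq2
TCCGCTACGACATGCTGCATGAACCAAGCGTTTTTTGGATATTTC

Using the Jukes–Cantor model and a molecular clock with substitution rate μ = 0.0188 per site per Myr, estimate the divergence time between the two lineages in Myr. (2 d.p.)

The sequences differ at 22 of 45 sites, so p = 22/45 ≈ 0.488889.
d = −(3/4) ln(1 − 4p/3) = −0.75 ln(1 − 0.651852) = −0.75 ln(0.348148)
  = −0.75 × (-1.055128) = 0.791346 substitutions/site.
Under a molecular clock d = 2μt, so t = d/(2μ) = 0.791346 / (2 × 0.0188) = 21.05 Myr.

21.05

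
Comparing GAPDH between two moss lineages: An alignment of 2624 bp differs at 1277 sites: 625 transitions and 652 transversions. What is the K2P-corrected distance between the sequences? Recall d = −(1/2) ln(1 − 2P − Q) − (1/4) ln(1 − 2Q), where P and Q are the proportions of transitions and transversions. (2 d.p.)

0.82

P = 625/2624 ≈ 0.238186 and Q = 652/2624 ≈ 0.248476.
Under the Kimura two-parameter model, d = −½ ln(1 − 2P − Q) − ¼ ln(1 − 2Q).
1 − 2P − Q = 0.275152, giving −½ ln(0.275152) = 0.645216.
1 − 2Q = 0.503048, giving −¼ ln(0.503048) = 0.171767.
d = 0.645216 + 0.171767 = 0.816983.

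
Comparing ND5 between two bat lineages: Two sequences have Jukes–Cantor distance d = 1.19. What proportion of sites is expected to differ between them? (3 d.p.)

0.597

p = (3/4)(1 − e^(−4d/3)) = 0.75 × (1 − e^(-1.586667)) = 0.75 × (1 − 0.204606) = 0.596546.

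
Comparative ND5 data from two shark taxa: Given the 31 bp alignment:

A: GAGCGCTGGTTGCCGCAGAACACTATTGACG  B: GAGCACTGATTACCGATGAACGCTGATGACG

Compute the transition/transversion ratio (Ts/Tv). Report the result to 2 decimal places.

1.67

Transitions are A↔G and C↔T; transversions are all other mismatches.
Transitions: 5. Transversions: 3.
R = 5/3 = 1.666666… ≈ 1.67 (to 2 d.p.).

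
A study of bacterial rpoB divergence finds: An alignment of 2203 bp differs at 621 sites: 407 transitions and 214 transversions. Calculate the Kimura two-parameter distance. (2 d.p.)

P = 407/2203 ≈ 0.184748 and Q = 214/2203 ≈ 0.09714.
Under the Kimura two-parameter model, d = −½ ln(1 − 2P − Q) − ¼ ln(1 − 2Q).
1 − 2P − Q = 0.533364, giving −½ ln(0.533364) = 0.314276.
1 − 2Q = 0.80572, giving −¼ ln(0.80572) = 0.054005.
d = 0.314276 + 0.054005 = 0.368281.

0.37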